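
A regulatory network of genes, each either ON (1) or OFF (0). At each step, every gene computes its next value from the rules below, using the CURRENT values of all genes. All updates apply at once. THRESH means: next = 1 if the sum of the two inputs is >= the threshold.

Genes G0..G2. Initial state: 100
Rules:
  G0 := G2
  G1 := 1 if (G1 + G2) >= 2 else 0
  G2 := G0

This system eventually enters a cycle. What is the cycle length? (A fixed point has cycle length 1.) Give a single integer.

Answer: 2

Derivation:
Step 0: 100
Step 1: G0=G2=0 G1=(0+0>=2)=0 G2=G0=1 -> 001
Step 2: G0=G2=1 G1=(0+1>=2)=0 G2=G0=0 -> 100
State from step 2 equals state from step 0 -> cycle length 2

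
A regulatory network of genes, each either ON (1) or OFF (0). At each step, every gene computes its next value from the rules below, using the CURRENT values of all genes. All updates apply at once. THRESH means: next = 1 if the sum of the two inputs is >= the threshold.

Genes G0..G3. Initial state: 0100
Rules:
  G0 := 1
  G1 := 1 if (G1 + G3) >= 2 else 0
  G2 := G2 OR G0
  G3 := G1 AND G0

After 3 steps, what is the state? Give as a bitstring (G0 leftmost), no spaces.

Step 1: G0=1(const) G1=(1+0>=2)=0 G2=G2|G0=0|0=0 G3=G1&G0=1&0=0 -> 1000
Step 2: G0=1(const) G1=(0+0>=2)=0 G2=G2|G0=0|1=1 G3=G1&G0=0&1=0 -> 1010
Step 3: G0=1(const) G1=(0+0>=2)=0 G2=G2|G0=1|1=1 G3=G1&G0=0&1=0 -> 1010

1010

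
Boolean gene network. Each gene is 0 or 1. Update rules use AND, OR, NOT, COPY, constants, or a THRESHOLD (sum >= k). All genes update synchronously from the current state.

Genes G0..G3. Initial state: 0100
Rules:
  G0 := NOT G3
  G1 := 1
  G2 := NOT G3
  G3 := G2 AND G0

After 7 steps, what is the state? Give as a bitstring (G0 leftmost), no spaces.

Step 1: G0=NOT G3=NOT 0=1 G1=1(const) G2=NOT G3=NOT 0=1 G3=G2&G0=0&0=0 -> 1110
Step 2: G0=NOT G3=NOT 0=1 G1=1(const) G2=NOT G3=NOT 0=1 G3=G2&G0=1&1=1 -> 1111
Step 3: G0=NOT G3=NOT 1=0 G1=1(const) G2=NOT G3=NOT 1=0 G3=G2&G0=1&1=1 -> 0101
Step 4: G0=NOT G3=NOT 1=0 G1=1(const) G2=NOT G3=NOT 1=0 G3=G2&G0=0&0=0 -> 0100
Step 5: G0=NOT G3=NOT 0=1 G1=1(const) G2=NOT G3=NOT 0=1 G3=G2&G0=0&0=0 -> 1110
Step 6: G0=NOT G3=NOT 0=1 G1=1(const) G2=NOT G3=NOT 0=1 G3=G2&G0=1&1=1 -> 1111
Step 7: G0=NOT G3=NOT 1=0 G1=1(const) G2=NOT G3=NOT 1=0 G3=G2&G0=1&1=1 -> 0101

0101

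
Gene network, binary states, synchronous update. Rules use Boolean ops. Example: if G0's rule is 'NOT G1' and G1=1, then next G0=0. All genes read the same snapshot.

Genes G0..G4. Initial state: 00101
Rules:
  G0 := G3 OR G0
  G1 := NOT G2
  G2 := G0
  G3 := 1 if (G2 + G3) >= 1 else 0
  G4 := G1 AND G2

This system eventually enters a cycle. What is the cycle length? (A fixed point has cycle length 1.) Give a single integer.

Step 0: 00101
Step 1: G0=G3|G0=0|0=0 G1=NOT G2=NOT 1=0 G2=G0=0 G3=(1+0>=1)=1 G4=G1&G2=0&1=0 -> 00010
Step 2: G0=G3|G0=1|0=1 G1=NOT G2=NOT 0=1 G2=G0=0 G3=(0+1>=1)=1 G4=G1&G2=0&0=0 -> 11010
Step 3: G0=G3|G0=1|1=1 G1=NOT G2=NOT 0=1 G2=G0=1 G3=(0+1>=1)=1 G4=G1&G2=1&0=0 -> 11110
Step 4: G0=G3|G0=1|1=1 G1=NOT G2=NOT 1=0 G2=G0=1 G3=(1+1>=1)=1 G4=G1&G2=1&1=1 -> 10111
Step 5: G0=G3|G0=1|1=1 G1=NOT G2=NOT 1=0 G2=G0=1 G3=(1+1>=1)=1 G4=G1&G2=0&1=0 -> 10110
Step 6: G0=G3|G0=1|1=1 G1=NOT G2=NOT 1=0 G2=G0=1 G3=(1+1>=1)=1 G4=G1&G2=0&1=0 -> 10110
State from step 6 equals state from step 5 -> cycle length 1

Answer: 1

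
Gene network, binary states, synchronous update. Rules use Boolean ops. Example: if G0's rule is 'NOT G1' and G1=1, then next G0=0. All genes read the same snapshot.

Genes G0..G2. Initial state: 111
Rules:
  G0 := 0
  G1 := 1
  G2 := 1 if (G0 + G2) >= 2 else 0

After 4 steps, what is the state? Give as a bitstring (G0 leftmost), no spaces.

Step 1: G0=0(const) G1=1(const) G2=(1+1>=2)=1 -> 011
Step 2: G0=0(const) G1=1(const) G2=(0+1>=2)=0 -> 010
Step 3: G0=0(const) G1=1(const) G2=(0+0>=2)=0 -> 010
Step 4: G0=0(const) G1=1(const) G2=(0+0>=2)=0 -> 010

010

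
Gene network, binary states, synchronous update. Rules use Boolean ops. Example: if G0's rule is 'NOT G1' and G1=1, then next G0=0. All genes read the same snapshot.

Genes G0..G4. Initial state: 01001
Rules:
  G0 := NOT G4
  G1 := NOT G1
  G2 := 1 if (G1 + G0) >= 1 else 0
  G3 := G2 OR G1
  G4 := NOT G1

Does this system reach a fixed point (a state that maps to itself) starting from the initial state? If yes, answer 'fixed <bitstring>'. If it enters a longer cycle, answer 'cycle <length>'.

Step 0: 01001
Step 1: G0=NOT G4=NOT 1=0 G1=NOT G1=NOT 1=0 G2=(1+0>=1)=1 G3=G2|G1=0|1=1 G4=NOT G1=NOT 1=0 -> 00110
Step 2: G0=NOT G4=NOT 0=1 G1=NOT G1=NOT 0=1 G2=(0+0>=1)=0 G3=G2|G1=1|0=1 G4=NOT G1=NOT 0=1 -> 11011
Step 3: G0=NOT G4=NOT 1=0 G1=NOT G1=NOT 1=0 G2=(1+1>=1)=1 G3=G2|G1=0|1=1 G4=NOT G1=NOT 1=0 -> 00110
Cycle of length 2 starting at step 1 -> no fixed point

Answer: cycle 2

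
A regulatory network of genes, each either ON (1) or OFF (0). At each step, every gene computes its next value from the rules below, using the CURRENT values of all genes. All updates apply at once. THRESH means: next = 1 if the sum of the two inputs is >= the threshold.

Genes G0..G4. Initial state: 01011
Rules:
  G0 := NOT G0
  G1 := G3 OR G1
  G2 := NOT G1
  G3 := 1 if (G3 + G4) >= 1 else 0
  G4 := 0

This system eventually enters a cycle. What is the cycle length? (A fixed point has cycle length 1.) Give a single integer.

Step 0: 01011
Step 1: G0=NOT G0=NOT 0=1 G1=G3|G1=1|1=1 G2=NOT G1=NOT 1=0 G3=(1+1>=1)=1 G4=0(const) -> 11010
Step 2: G0=NOT G0=NOT 1=0 G1=G3|G1=1|1=1 G2=NOT G1=NOT 1=0 G3=(1+0>=1)=1 G4=0(const) -> 01010
Step 3: G0=NOT G0=NOT 0=1 G1=G3|G1=1|1=1 G2=NOT G1=NOT 1=0 G3=(1+0>=1)=1 G4=0(const) -> 11010
State from step 3 equals state from step 1 -> cycle length 2

Answer: 2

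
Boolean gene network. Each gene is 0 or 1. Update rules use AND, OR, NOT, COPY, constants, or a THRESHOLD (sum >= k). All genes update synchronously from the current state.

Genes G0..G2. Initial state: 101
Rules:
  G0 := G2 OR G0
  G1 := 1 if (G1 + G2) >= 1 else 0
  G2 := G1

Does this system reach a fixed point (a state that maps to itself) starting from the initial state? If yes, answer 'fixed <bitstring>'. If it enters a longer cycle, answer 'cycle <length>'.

Step 0: 101
Step 1: G0=G2|G0=1|1=1 G1=(0+1>=1)=1 G2=G1=0 -> 110
Step 2: G0=G2|G0=0|1=1 G1=(1+0>=1)=1 G2=G1=1 -> 111
Step 3: G0=G2|G0=1|1=1 G1=(1+1>=1)=1 G2=G1=1 -> 111
Fixed point reached at step 2: 111

Answer: fixed 111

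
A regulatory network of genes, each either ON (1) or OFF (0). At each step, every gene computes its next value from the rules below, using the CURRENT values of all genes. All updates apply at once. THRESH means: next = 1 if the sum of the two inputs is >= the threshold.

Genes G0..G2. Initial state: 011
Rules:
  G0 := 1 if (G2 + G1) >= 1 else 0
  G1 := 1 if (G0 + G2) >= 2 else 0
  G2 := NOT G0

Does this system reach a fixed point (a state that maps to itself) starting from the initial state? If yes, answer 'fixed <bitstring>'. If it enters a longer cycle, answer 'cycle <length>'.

Step 0: 011
Step 1: G0=(1+1>=1)=1 G1=(0+1>=2)=0 G2=NOT G0=NOT 0=1 -> 101
Step 2: G0=(1+0>=1)=1 G1=(1+1>=2)=1 G2=NOT G0=NOT 1=0 -> 110
Step 3: G0=(0+1>=1)=1 G1=(1+0>=2)=0 G2=NOT G0=NOT 1=0 -> 100
Step 4: G0=(0+0>=1)=0 G1=(1+0>=2)=0 G2=NOT G0=NOT 1=0 -> 000
Step 5: G0=(0+0>=1)=0 G1=(0+0>=2)=0 G2=NOT G0=NOT 0=1 -> 001
Step 6: G0=(1+0>=1)=1 G1=(0+1>=2)=0 G2=NOT G0=NOT 0=1 -> 101
Cycle of length 5 starting at step 1 -> no fixed point

Answer: cycle 5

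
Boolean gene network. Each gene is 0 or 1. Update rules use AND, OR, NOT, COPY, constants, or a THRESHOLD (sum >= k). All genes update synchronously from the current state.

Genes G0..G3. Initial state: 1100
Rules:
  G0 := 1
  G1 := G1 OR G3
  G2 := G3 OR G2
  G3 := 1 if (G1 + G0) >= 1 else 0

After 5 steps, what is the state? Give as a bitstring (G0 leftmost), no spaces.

Step 1: G0=1(const) G1=G1|G3=1|0=1 G2=G3|G2=0|0=0 G3=(1+1>=1)=1 -> 1101
Step 2: G0=1(const) G1=G1|G3=1|1=1 G2=G3|G2=1|0=1 G3=(1+1>=1)=1 -> 1111
Step 3: G0=1(const) G1=G1|G3=1|1=1 G2=G3|G2=1|1=1 G3=(1+1>=1)=1 -> 1111
Step 4: G0=1(const) G1=G1|G3=1|1=1 G2=G3|G2=1|1=1 G3=(1+1>=1)=1 -> 1111
Step 5: G0=1(const) G1=G1|G3=1|1=1 G2=G3|G2=1|1=1 G3=(1+1>=1)=1 -> 1111

1111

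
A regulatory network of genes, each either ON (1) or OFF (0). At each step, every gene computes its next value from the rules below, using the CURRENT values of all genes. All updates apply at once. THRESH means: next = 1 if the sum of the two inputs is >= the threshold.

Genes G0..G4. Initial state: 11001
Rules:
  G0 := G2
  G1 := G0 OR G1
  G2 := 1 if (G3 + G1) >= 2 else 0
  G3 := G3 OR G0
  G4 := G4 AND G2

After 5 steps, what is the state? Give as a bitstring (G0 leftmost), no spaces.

Step 1: G0=G2=0 G1=G0|G1=1|1=1 G2=(0+1>=2)=0 G3=G3|G0=0|1=1 G4=G4&G2=1&0=0 -> 01010
Step 2: G0=G2=0 G1=G0|G1=0|1=1 G2=(1+1>=2)=1 G3=G3|G0=1|0=1 G4=G4&G2=0&0=0 -> 01110
Step 3: G0=G2=1 G1=G0|G1=0|1=1 G2=(1+1>=2)=1 G3=G3|G0=1|0=1 G4=G4&G2=0&1=0 -> 11110
Step 4: G0=G2=1 G1=G0|G1=1|1=1 G2=(1+1>=2)=1 G3=G3|G0=1|1=1 G4=G4&G2=0&1=0 -> 11110
Step 5: G0=G2=1 G1=G0|G1=1|1=1 G2=(1+1>=2)=1 G3=G3|G0=1|1=1 G4=G4&G2=0&1=0 -> 11110

11110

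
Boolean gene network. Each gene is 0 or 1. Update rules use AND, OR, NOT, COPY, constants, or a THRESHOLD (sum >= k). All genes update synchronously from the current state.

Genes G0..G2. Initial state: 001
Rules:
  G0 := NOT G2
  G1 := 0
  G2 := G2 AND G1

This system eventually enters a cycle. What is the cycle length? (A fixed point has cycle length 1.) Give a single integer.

Answer: 1

Derivation:
Step 0: 001
Step 1: G0=NOT G2=NOT 1=0 G1=0(const) G2=G2&G1=1&0=0 -> 000
Step 2: G0=NOT G2=NOT 0=1 G1=0(const) G2=G2&G1=0&0=0 -> 100
Step 3: G0=NOT G2=NOT 0=1 G1=0(const) G2=G2&G1=0&0=0 -> 100
State from step 3 equals state from step 2 -> cycle length 1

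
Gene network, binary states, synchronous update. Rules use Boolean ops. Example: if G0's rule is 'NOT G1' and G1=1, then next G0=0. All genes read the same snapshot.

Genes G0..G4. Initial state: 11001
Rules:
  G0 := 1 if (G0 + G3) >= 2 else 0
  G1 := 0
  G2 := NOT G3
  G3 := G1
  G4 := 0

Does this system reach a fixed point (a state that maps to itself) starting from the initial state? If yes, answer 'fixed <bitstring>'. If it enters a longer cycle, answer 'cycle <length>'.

Step 0: 11001
Step 1: G0=(1+0>=2)=0 G1=0(const) G2=NOT G3=NOT 0=1 G3=G1=1 G4=0(const) -> 00110
Step 2: G0=(0+1>=2)=0 G1=0(const) G2=NOT G3=NOT 1=0 G3=G1=0 G4=0(const) -> 00000
Step 3: G0=(0+0>=2)=0 G1=0(const) G2=NOT G3=NOT 0=1 G3=G1=0 G4=0(const) -> 00100
Step 4: G0=(0+0>=2)=0 G1=0(const) G2=NOT G3=NOT 0=1 G3=G1=0 G4=0(const) -> 00100
Fixed point reached at step 3: 00100

Answer: fixed 00100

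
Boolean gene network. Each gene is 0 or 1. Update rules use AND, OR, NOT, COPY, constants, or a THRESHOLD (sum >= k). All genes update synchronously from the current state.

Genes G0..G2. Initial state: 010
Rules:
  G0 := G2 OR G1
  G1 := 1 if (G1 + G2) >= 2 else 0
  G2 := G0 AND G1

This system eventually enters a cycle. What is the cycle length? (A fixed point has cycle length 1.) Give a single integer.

Step 0: 010
Step 1: G0=G2|G1=0|1=1 G1=(1+0>=2)=0 G2=G0&G1=0&1=0 -> 100
Step 2: G0=G2|G1=0|0=0 G1=(0+0>=2)=0 G2=G0&G1=1&0=0 -> 000
Step 3: G0=G2|G1=0|0=0 G1=(0+0>=2)=0 G2=G0&G1=0&0=0 -> 000
State from step 3 equals state from step 2 -> cycle length 1

Answer: 1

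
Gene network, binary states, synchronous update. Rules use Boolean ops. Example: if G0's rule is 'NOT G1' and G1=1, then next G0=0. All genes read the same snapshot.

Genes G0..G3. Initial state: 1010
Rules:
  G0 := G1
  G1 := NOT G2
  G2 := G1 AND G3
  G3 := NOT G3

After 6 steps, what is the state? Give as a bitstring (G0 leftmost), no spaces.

Step 1: G0=G1=0 G1=NOT G2=NOT 1=0 G2=G1&G3=0&0=0 G3=NOT G3=NOT 0=1 -> 0001
Step 2: G0=G1=0 G1=NOT G2=NOT 0=1 G2=G1&G3=0&1=0 G3=NOT G3=NOT 1=0 -> 0100
Step 3: G0=G1=1 G1=NOT G2=NOT 0=1 G2=G1&G3=1&0=0 G3=NOT G3=NOT 0=1 -> 1101
Step 4: G0=G1=1 G1=NOT G2=NOT 0=1 G2=G1&G3=1&1=1 G3=NOT G3=NOT 1=0 -> 1110
Step 5: G0=G1=1 G1=NOT G2=NOT 1=0 G2=G1&G3=1&0=0 G3=NOT G3=NOT 0=1 -> 1001
Step 6: G0=G1=0 G1=NOT G2=NOT 0=1 G2=G1&G3=0&1=0 G3=NOT G3=NOT 1=0 -> 0100

0100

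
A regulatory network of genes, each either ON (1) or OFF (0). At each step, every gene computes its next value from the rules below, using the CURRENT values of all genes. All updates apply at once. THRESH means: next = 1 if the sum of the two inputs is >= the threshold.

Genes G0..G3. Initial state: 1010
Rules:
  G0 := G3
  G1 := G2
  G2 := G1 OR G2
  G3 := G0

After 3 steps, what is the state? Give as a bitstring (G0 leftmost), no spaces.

Step 1: G0=G3=0 G1=G2=1 G2=G1|G2=0|1=1 G3=G0=1 -> 0111
Step 2: G0=G3=1 G1=G2=1 G2=G1|G2=1|1=1 G3=G0=0 -> 1110
Step 3: G0=G3=0 G1=G2=1 G2=G1|G2=1|1=1 G3=G0=1 -> 0111

0111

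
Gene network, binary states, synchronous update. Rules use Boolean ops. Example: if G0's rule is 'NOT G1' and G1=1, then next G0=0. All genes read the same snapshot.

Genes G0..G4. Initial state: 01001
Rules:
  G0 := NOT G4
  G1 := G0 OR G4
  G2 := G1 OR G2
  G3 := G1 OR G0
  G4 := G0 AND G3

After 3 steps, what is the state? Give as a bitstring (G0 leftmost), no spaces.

Step 1: G0=NOT G4=NOT 1=0 G1=G0|G4=0|1=1 G2=G1|G2=1|0=1 G3=G1|G0=1|0=1 G4=G0&G3=0&0=0 -> 01110
Step 2: G0=NOT G4=NOT 0=1 G1=G0|G4=0|0=0 G2=G1|G2=1|1=1 G3=G1|G0=1|0=1 G4=G0&G3=0&1=0 -> 10110
Step 3: G0=NOT G4=NOT 0=1 G1=G0|G4=1|0=1 G2=G1|G2=0|1=1 G3=G1|G0=0|1=1 G4=G0&G3=1&1=1 -> 11111

11111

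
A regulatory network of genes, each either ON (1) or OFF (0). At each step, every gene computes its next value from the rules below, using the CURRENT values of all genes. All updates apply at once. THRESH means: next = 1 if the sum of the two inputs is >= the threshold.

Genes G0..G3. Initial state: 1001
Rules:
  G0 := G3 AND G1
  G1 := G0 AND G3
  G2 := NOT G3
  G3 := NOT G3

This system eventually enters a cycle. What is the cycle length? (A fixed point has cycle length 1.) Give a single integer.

Step 0: 1001
Step 1: G0=G3&G1=1&0=0 G1=G0&G3=1&1=1 G2=NOT G3=NOT 1=0 G3=NOT G3=NOT 1=0 -> 0100
Step 2: G0=G3&G1=0&1=0 G1=G0&G3=0&0=0 G2=NOT G3=NOT 0=1 G3=NOT G3=NOT 0=1 -> 0011
Step 3: G0=G3&G1=1&0=0 G1=G0&G3=0&1=0 G2=NOT G3=NOT 1=0 G3=NOT G3=NOT 1=0 -> 0000
Step 4: G0=G3&G1=0&0=0 G1=G0&G3=0&0=0 G2=NOT G3=NOT 0=1 G3=NOT G3=NOT 0=1 -> 0011
State from step 4 equals state from step 2 -> cycle length 2

Answer: 2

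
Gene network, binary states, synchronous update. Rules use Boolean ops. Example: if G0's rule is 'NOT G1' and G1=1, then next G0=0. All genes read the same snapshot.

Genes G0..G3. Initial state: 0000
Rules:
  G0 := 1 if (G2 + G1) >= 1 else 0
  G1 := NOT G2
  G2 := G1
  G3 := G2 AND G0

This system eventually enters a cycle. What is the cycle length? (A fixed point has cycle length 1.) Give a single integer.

Answer: 4

Derivation:
Step 0: 0000
Step 1: G0=(0+0>=1)=0 G1=NOT G2=NOT 0=1 G2=G1=0 G3=G2&G0=0&0=0 -> 0100
Step 2: G0=(0+1>=1)=1 G1=NOT G2=NOT 0=1 G2=G1=1 G3=G2&G0=0&0=0 -> 1110
Step 3: G0=(1+1>=1)=1 G1=NOT G2=NOT 1=0 G2=G1=1 G3=G2&G0=1&1=1 -> 1011
Step 4: G0=(1+0>=1)=1 G1=NOT G2=NOT 1=0 G2=G1=0 G3=G2&G0=1&1=1 -> 1001
Step 5: G0=(0+0>=1)=0 G1=NOT G2=NOT 0=1 G2=G1=0 G3=G2&G0=0&1=0 -> 0100
State from step 5 equals state from step 1 -> cycle length 4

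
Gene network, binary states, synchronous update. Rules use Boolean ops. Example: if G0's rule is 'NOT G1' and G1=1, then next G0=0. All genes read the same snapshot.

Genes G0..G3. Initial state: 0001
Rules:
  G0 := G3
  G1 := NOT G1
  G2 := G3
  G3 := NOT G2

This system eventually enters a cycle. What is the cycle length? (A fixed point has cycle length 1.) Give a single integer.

Answer: 4

Derivation:
Step 0: 0001
Step 1: G0=G3=1 G1=NOT G1=NOT 0=1 G2=G3=1 G3=NOT G2=NOT 0=1 -> 1111
Step 2: G0=G3=1 G1=NOT G1=NOT 1=0 G2=G3=1 G3=NOT G2=NOT 1=0 -> 1010
Step 3: G0=G3=0 G1=NOT G1=NOT 0=1 G2=G3=0 G3=NOT G2=NOT 1=0 -> 0100
Step 4: G0=G3=0 G1=NOT G1=NOT 1=0 G2=G3=0 G3=NOT G2=NOT 0=1 -> 0001
State from step 4 equals state from step 0 -> cycle length 4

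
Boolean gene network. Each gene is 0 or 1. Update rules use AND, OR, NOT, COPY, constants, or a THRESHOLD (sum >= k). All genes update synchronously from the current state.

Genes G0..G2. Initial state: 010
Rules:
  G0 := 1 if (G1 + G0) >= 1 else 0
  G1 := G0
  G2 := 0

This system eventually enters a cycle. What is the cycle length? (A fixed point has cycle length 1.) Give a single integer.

Step 0: 010
Step 1: G0=(1+0>=1)=1 G1=G0=0 G2=0(const) -> 100
Step 2: G0=(0+1>=1)=1 G1=G0=1 G2=0(const) -> 110
Step 3: G0=(1+1>=1)=1 G1=G0=1 G2=0(const) -> 110
State from step 3 equals state from step 2 -> cycle length 1

Answer: 1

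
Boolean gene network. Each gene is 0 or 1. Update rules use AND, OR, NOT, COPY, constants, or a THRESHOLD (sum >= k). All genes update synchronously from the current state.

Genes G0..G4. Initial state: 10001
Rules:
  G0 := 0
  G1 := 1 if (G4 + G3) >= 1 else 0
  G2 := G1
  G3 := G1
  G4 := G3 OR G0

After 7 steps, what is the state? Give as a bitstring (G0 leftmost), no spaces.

Step 1: G0=0(const) G1=(1+0>=1)=1 G2=G1=0 G3=G1=0 G4=G3|G0=0|1=1 -> 01001
Step 2: G0=0(const) G1=(1+0>=1)=1 G2=G1=1 G3=G1=1 G4=G3|G0=0|0=0 -> 01110
Step 3: G0=0(const) G1=(0+1>=1)=1 G2=G1=1 G3=G1=1 G4=G3|G0=1|0=1 -> 01111
Step 4: G0=0(const) G1=(1+1>=1)=1 G2=G1=1 G3=G1=1 G4=G3|G0=1|0=1 -> 01111
Step 5: G0=0(const) G1=(1+1>=1)=1 G2=G1=1 G3=G1=1 G4=G3|G0=1|0=1 -> 01111
Step 6: G0=0(const) G1=(1+1>=1)=1 G2=G1=1 G3=G1=1 G4=G3|G0=1|0=1 -> 01111
Step 7: G0=0(const) G1=(1+1>=1)=1 G2=G1=1 G3=G1=1 G4=G3|G0=1|0=1 -> 01111

01111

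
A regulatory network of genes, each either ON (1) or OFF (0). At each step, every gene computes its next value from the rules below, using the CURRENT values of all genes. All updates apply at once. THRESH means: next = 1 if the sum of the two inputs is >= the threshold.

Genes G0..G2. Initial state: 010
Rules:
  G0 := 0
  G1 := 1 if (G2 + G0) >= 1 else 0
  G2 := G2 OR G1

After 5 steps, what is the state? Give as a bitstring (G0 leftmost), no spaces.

Step 1: G0=0(const) G1=(0+0>=1)=0 G2=G2|G1=0|1=1 -> 001
Step 2: G0=0(const) G1=(1+0>=1)=1 G2=G2|G1=1|0=1 -> 011
Step 3: G0=0(const) G1=(1+0>=1)=1 G2=G2|G1=1|1=1 -> 011
Step 4: G0=0(const) G1=(1+0>=1)=1 G2=G2|G1=1|1=1 -> 011
Step 5: G0=0(const) G1=(1+0>=1)=1 G2=G2|G1=1|1=1 -> 011

011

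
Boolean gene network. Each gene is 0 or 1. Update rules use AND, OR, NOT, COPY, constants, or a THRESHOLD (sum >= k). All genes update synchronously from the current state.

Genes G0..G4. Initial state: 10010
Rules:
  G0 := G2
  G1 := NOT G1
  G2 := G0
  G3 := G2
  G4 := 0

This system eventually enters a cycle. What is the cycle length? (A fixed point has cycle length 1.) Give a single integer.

Answer: 2

Derivation:
Step 0: 10010
Step 1: G0=G2=0 G1=NOT G1=NOT 0=1 G2=G0=1 G3=G2=0 G4=0(const) -> 01100
Step 2: G0=G2=1 G1=NOT G1=NOT 1=0 G2=G0=0 G3=G2=1 G4=0(const) -> 10010
State from step 2 equals state from step 0 -> cycle length 2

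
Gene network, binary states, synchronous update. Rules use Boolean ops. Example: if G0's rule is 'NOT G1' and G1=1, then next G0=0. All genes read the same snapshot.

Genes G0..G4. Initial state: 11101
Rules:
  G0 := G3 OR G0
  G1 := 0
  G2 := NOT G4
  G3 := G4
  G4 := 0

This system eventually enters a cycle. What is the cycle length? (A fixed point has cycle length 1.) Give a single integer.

Step 0: 11101
Step 1: G0=G3|G0=0|1=1 G1=0(const) G2=NOT G4=NOT 1=0 G3=G4=1 G4=0(const) -> 10010
Step 2: G0=G3|G0=1|1=1 G1=0(const) G2=NOT G4=NOT 0=1 G3=G4=0 G4=0(const) -> 10100
Step 3: G0=G3|G0=0|1=1 G1=0(const) G2=NOT G4=NOT 0=1 G3=G4=0 G4=0(const) -> 10100
State from step 3 equals state from step 2 -> cycle length 1

Answer: 1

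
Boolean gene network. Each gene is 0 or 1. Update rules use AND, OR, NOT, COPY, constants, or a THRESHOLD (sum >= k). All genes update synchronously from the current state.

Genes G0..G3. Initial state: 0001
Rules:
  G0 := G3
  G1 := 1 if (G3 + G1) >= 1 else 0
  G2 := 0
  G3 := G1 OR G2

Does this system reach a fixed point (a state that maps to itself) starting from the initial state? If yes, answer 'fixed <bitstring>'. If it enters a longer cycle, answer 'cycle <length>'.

Step 0: 0001
Step 1: G0=G3=1 G1=(1+0>=1)=1 G2=0(const) G3=G1|G2=0|0=0 -> 1100
Step 2: G0=G3=0 G1=(0+1>=1)=1 G2=0(const) G3=G1|G2=1|0=1 -> 0101
Step 3: G0=G3=1 G1=(1+1>=1)=1 G2=0(const) G3=G1|G2=1|0=1 -> 1101
Step 4: G0=G3=1 G1=(1+1>=1)=1 G2=0(const) G3=G1|G2=1|0=1 -> 1101
Fixed point reached at step 3: 1101

Answer: fixed 1101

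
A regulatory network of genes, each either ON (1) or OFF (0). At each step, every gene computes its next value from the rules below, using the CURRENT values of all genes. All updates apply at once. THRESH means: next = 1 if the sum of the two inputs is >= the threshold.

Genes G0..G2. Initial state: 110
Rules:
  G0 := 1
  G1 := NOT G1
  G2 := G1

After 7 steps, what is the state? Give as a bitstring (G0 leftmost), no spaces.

Step 1: G0=1(const) G1=NOT G1=NOT 1=0 G2=G1=1 -> 101
Step 2: G0=1(const) G1=NOT G1=NOT 0=1 G2=G1=0 -> 110
Step 3: G0=1(const) G1=NOT G1=NOT 1=0 G2=G1=1 -> 101
Step 4: G0=1(const) G1=NOT G1=NOT 0=1 G2=G1=0 -> 110
Step 5: G0=1(const) G1=NOT G1=NOT 1=0 G2=G1=1 -> 101
Step 6: G0=1(const) G1=NOT G1=NOT 0=1 G2=G1=0 -> 110
Step 7: G0=1(const) G1=NOT G1=NOT 1=0 G2=G1=1 -> 101

101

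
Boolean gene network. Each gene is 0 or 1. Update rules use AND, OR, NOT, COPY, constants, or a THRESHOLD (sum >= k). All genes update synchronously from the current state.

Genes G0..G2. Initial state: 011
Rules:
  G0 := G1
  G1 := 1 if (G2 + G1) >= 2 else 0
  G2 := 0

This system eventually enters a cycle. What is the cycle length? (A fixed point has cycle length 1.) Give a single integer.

Answer: 1

Derivation:
Step 0: 011
Step 1: G0=G1=1 G1=(1+1>=2)=1 G2=0(const) -> 110
Step 2: G0=G1=1 G1=(0+1>=2)=0 G2=0(const) -> 100
Step 3: G0=G1=0 G1=(0+0>=2)=0 G2=0(const) -> 000
Step 4: G0=G1=0 G1=(0+0>=2)=0 G2=0(const) -> 000
State from step 4 equals state from step 3 -> cycle length 1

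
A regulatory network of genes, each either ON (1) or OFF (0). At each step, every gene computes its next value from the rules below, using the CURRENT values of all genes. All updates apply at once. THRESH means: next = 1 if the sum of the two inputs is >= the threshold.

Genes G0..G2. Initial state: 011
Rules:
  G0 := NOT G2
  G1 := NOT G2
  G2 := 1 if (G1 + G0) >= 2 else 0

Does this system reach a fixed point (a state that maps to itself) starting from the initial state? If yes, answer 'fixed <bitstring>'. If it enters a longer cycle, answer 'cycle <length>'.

Answer: cycle 4

Derivation:
Step 0: 011
Step 1: G0=NOT G2=NOT 1=0 G1=NOT G2=NOT 1=0 G2=(1+0>=2)=0 -> 000
Step 2: G0=NOT G2=NOT 0=1 G1=NOT G2=NOT 0=1 G2=(0+0>=2)=0 -> 110
Step 3: G0=NOT G2=NOT 0=1 G1=NOT G2=NOT 0=1 G2=(1+1>=2)=1 -> 111
Step 4: G0=NOT G2=NOT 1=0 G1=NOT G2=NOT 1=0 G2=(1+1>=2)=1 -> 001
Step 5: G0=NOT G2=NOT 1=0 G1=NOT G2=NOT 1=0 G2=(0+0>=2)=0 -> 000
Cycle of length 4 starting at step 1 -> no fixed point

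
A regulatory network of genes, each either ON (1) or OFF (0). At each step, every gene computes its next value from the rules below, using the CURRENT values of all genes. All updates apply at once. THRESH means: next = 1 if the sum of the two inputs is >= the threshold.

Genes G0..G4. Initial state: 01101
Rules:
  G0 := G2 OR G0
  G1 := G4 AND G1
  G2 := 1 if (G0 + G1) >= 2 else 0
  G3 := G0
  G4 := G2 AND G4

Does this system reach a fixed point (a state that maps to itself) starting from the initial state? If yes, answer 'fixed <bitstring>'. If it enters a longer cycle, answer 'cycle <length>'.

Step 0: 01101
Step 1: G0=G2|G0=1|0=1 G1=G4&G1=1&1=1 G2=(0+1>=2)=0 G3=G0=0 G4=G2&G4=1&1=1 -> 11001
Step 2: G0=G2|G0=0|1=1 G1=G4&G1=1&1=1 G2=(1+1>=2)=1 G3=G0=1 G4=G2&G4=0&1=0 -> 11110
Step 3: G0=G2|G0=1|1=1 G1=G4&G1=0&1=0 G2=(1+1>=2)=1 G3=G0=1 G4=G2&G4=1&0=0 -> 10110
Step 4: G0=G2|G0=1|1=1 G1=G4&G1=0&0=0 G2=(1+0>=2)=0 G3=G0=1 G4=G2&G4=1&0=0 -> 10010
Step 5: G0=G2|G0=0|1=1 G1=G4&G1=0&0=0 G2=(1+0>=2)=0 G3=G0=1 G4=G2&G4=0&0=0 -> 10010
Fixed point reached at step 4: 10010

Answer: fixed 10010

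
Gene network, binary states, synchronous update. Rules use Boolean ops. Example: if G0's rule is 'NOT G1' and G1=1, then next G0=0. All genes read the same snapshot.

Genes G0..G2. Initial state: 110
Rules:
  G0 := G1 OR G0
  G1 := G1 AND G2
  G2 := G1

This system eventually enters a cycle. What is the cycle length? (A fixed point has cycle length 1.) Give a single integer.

Step 0: 110
Step 1: G0=G1|G0=1|1=1 G1=G1&G2=1&0=0 G2=G1=1 -> 101
Step 2: G0=G1|G0=0|1=1 G1=G1&G2=0&1=0 G2=G1=0 -> 100
Step 3: G0=G1|G0=0|1=1 G1=G1&G2=0&0=0 G2=G1=0 -> 100
State from step 3 equals state from step 2 -> cycle length 1

Answer: 1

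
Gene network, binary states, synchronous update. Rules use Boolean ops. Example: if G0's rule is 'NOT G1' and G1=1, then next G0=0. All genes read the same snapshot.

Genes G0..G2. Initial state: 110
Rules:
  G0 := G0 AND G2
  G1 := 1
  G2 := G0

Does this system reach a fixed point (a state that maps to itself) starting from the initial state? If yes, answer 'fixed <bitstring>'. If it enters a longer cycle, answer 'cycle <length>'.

Step 0: 110
Step 1: G0=G0&G2=1&0=0 G1=1(const) G2=G0=1 -> 011
Step 2: G0=G0&G2=0&1=0 G1=1(const) G2=G0=0 -> 010
Step 3: G0=G0&G2=0&0=0 G1=1(const) G2=G0=0 -> 010
Fixed point reached at step 2: 010

Answer: fixed 010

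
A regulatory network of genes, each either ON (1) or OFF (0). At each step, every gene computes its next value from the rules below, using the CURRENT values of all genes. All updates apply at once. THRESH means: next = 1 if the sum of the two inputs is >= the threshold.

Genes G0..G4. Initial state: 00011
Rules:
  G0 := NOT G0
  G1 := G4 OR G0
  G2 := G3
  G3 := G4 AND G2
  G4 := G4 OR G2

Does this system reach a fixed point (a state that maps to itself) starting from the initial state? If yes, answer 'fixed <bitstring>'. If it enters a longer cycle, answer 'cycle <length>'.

Answer: cycle 2

Derivation:
Step 0: 00011
Step 1: G0=NOT G0=NOT 0=1 G1=G4|G0=1|0=1 G2=G3=1 G3=G4&G2=1&0=0 G4=G4|G2=1|0=1 -> 11101
Step 2: G0=NOT G0=NOT 1=0 G1=G4|G0=1|1=1 G2=G3=0 G3=G4&G2=1&1=1 G4=G4|G2=1|1=1 -> 01011
Step 3: G0=NOT G0=NOT 0=1 G1=G4|G0=1|0=1 G2=G3=1 G3=G4&G2=1&0=0 G4=G4|G2=1|0=1 -> 11101
Cycle of length 2 starting at step 1 -> no fixed point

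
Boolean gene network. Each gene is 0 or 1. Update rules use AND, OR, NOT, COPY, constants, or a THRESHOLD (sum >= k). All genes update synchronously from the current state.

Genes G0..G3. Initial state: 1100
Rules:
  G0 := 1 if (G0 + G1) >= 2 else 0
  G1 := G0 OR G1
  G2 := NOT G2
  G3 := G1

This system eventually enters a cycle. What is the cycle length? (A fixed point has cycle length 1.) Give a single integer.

Step 0: 1100
Step 1: G0=(1+1>=2)=1 G1=G0|G1=1|1=1 G2=NOT G2=NOT 0=1 G3=G1=1 -> 1111
Step 2: G0=(1+1>=2)=1 G1=G0|G1=1|1=1 G2=NOT G2=NOT 1=0 G3=G1=1 -> 1101
Step 3: G0=(1+1>=2)=1 G1=G0|G1=1|1=1 G2=NOT G2=NOT 0=1 G3=G1=1 -> 1111
State from step 3 equals state from step 1 -> cycle length 2

Answer: 2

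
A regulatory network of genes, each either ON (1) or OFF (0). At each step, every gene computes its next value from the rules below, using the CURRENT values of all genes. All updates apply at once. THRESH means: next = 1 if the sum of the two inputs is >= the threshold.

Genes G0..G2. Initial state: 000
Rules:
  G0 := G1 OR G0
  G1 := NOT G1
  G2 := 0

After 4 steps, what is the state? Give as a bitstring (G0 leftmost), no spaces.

Step 1: G0=G1|G0=0|0=0 G1=NOT G1=NOT 0=1 G2=0(const) -> 010
Step 2: G0=G1|G0=1|0=1 G1=NOT G1=NOT 1=0 G2=0(const) -> 100
Step 3: G0=G1|G0=0|1=1 G1=NOT G1=NOT 0=1 G2=0(const) -> 110
Step 4: G0=G1|G0=1|1=1 G1=NOT G1=NOT 1=0 G2=0(const) -> 100

100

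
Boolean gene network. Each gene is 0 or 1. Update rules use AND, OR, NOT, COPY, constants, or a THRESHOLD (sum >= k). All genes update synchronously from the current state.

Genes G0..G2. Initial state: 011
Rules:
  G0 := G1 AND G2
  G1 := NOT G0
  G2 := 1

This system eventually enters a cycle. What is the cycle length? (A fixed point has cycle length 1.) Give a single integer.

Answer: 4

Derivation:
Step 0: 011
Step 1: G0=G1&G2=1&1=1 G1=NOT G0=NOT 0=1 G2=1(const) -> 111
Step 2: G0=G1&G2=1&1=1 G1=NOT G0=NOT 1=0 G2=1(const) -> 101
Step 3: G0=G1&G2=0&1=0 G1=NOT G0=NOT 1=0 G2=1(const) -> 001
Step 4: G0=G1&G2=0&1=0 G1=NOT G0=NOT 0=1 G2=1(const) -> 011
State from step 4 equals state from step 0 -> cycle length 4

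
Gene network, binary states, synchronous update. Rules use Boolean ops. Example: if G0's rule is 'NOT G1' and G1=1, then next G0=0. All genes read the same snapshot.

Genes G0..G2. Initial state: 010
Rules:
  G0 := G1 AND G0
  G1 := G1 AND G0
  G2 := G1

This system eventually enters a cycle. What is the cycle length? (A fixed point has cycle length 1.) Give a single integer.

Step 0: 010
Step 1: G0=G1&G0=1&0=0 G1=G1&G0=1&0=0 G2=G1=1 -> 001
Step 2: G0=G1&G0=0&0=0 G1=G1&G0=0&0=0 G2=G1=0 -> 000
Step 3: G0=G1&G0=0&0=0 G1=G1&G0=0&0=0 G2=G1=0 -> 000
State from step 3 equals state from step 2 -> cycle length 1

Answer: 1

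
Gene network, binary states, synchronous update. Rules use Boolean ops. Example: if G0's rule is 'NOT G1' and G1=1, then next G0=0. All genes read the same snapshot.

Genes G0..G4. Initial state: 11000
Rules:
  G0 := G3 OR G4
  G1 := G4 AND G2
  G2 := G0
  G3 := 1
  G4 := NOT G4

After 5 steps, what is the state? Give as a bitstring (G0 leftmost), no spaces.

Step 1: G0=G3|G4=0|0=0 G1=G4&G2=0&0=0 G2=G0=1 G3=1(const) G4=NOT G4=NOT 0=1 -> 00111
Step 2: G0=G3|G4=1|1=1 G1=G4&G2=1&1=1 G2=G0=0 G3=1(const) G4=NOT G4=NOT 1=0 -> 11010
Step 3: G0=G3|G4=1|0=1 G1=G4&G2=0&0=0 G2=G0=1 G3=1(const) G4=NOT G4=NOT 0=1 -> 10111
Step 4: G0=G3|G4=1|1=1 G1=G4&G2=1&1=1 G2=G0=1 G3=1(const) G4=NOT G4=NOT 1=0 -> 11110
Step 5: G0=G3|G4=1|0=1 G1=G4&G2=0&1=0 G2=G0=1 G3=1(const) G4=NOT G4=NOT 0=1 -> 10111

10111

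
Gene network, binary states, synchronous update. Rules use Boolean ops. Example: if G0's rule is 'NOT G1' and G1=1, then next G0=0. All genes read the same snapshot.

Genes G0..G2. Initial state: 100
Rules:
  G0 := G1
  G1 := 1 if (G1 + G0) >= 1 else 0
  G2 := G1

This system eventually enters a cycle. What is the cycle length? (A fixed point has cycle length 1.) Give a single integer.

Step 0: 100
Step 1: G0=G1=0 G1=(0+1>=1)=1 G2=G1=0 -> 010
Step 2: G0=G1=1 G1=(1+0>=1)=1 G2=G1=1 -> 111
Step 3: G0=G1=1 G1=(1+1>=1)=1 G2=G1=1 -> 111
State from step 3 equals state from step 2 -> cycle length 1

Answer: 1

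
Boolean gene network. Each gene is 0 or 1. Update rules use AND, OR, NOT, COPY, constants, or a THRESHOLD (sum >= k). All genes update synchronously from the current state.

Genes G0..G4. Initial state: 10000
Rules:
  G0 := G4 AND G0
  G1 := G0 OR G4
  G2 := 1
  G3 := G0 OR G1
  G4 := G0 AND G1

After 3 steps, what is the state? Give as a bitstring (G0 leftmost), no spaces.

Step 1: G0=G4&G0=0&1=0 G1=G0|G4=1|0=1 G2=1(const) G3=G0|G1=1|0=1 G4=G0&G1=1&0=0 -> 01110
Step 2: G0=G4&G0=0&0=0 G1=G0|G4=0|0=0 G2=1(const) G3=G0|G1=0|1=1 G4=G0&G1=0&1=0 -> 00110
Step 3: G0=G4&G0=0&0=0 G1=G0|G4=0|0=0 G2=1(const) G3=G0|G1=0|0=0 G4=G0&G1=0&0=0 -> 00100

00100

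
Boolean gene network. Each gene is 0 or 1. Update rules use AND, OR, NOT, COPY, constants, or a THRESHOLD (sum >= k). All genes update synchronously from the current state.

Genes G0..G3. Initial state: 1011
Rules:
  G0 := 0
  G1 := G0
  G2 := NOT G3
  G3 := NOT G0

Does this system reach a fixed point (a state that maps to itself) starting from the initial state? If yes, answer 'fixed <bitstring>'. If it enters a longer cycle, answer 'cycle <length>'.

Answer: fixed 0001

Derivation:
Step 0: 1011
Step 1: G0=0(const) G1=G0=1 G2=NOT G3=NOT 1=0 G3=NOT G0=NOT 1=0 -> 0100
Step 2: G0=0(const) G1=G0=0 G2=NOT G3=NOT 0=1 G3=NOT G0=NOT 0=1 -> 0011
Step 3: G0=0(const) G1=G0=0 G2=NOT G3=NOT 1=0 G3=NOT G0=NOT 0=1 -> 0001
Step 4: G0=0(const) G1=G0=0 G2=NOT G3=NOT 1=0 G3=NOT G0=NOT 0=1 -> 0001
Fixed point reached at step 3: 0001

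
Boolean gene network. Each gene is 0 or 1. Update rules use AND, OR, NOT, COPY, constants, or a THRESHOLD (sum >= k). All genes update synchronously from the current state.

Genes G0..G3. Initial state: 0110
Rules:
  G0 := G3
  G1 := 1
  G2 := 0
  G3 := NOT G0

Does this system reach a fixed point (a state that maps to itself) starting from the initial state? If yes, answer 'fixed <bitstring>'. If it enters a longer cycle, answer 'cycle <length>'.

Step 0: 0110
Step 1: G0=G3=0 G1=1(const) G2=0(const) G3=NOT G0=NOT 0=1 -> 0101
Step 2: G0=G3=1 G1=1(const) G2=0(const) G3=NOT G0=NOT 0=1 -> 1101
Step 3: G0=G3=1 G1=1(const) G2=0(const) G3=NOT G0=NOT 1=0 -> 1100
Step 4: G0=G3=0 G1=1(const) G2=0(const) G3=NOT G0=NOT 1=0 -> 0100
Step 5: G0=G3=0 G1=1(const) G2=0(const) G3=NOT G0=NOT 0=1 -> 0101
Cycle of length 4 starting at step 1 -> no fixed point

Answer: cycle 4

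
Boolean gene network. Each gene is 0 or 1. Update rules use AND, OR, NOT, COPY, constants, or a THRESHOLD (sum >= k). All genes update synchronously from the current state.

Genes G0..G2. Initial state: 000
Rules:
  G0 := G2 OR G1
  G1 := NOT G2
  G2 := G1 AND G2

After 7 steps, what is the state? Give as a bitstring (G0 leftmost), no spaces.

Step 1: G0=G2|G1=0|0=0 G1=NOT G2=NOT 0=1 G2=G1&G2=0&0=0 -> 010
Step 2: G0=G2|G1=0|1=1 G1=NOT G2=NOT 0=1 G2=G1&G2=1&0=0 -> 110
Step 3: G0=G2|G1=0|1=1 G1=NOT G2=NOT 0=1 G2=G1&G2=1&0=0 -> 110
Step 4: G0=G2|G1=0|1=1 G1=NOT G2=NOT 0=1 G2=G1&G2=1&0=0 -> 110
Step 5: G0=G2|G1=0|1=1 G1=NOT G2=NOT 0=1 G2=G1&G2=1&0=0 -> 110
Step 6: G0=G2|G1=0|1=1 G1=NOT G2=NOT 0=1 G2=G1&G2=1&0=0 -> 110
Step 7: G0=G2|G1=0|1=1 G1=NOT G2=NOT 0=1 G2=G1&G2=1&0=0 -> 110

110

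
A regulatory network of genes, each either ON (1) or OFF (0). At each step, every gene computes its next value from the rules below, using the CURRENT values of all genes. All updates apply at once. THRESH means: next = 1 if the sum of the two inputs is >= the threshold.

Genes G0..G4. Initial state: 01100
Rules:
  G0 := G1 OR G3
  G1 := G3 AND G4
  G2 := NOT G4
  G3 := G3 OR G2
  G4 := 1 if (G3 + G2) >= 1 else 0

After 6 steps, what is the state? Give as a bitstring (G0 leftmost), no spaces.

Step 1: G0=G1|G3=1|0=1 G1=G3&G4=0&0=0 G2=NOT G4=NOT 0=1 G3=G3|G2=0|1=1 G4=(0+1>=1)=1 -> 10111
Step 2: G0=G1|G3=0|1=1 G1=G3&G4=1&1=1 G2=NOT G4=NOT 1=0 G3=G3|G2=1|1=1 G4=(1+1>=1)=1 -> 11011
Step 3: G0=G1|G3=1|1=1 G1=G3&G4=1&1=1 G2=NOT G4=NOT 1=0 G3=G3|G2=1|0=1 G4=(1+0>=1)=1 -> 11011
Step 4: G0=G1|G3=1|1=1 G1=G3&G4=1&1=1 G2=NOT G4=NOT 1=0 G3=G3|G2=1|0=1 G4=(1+0>=1)=1 -> 11011
Step 5: G0=G1|G3=1|1=1 G1=G3&G4=1&1=1 G2=NOT G4=NOT 1=0 G3=G3|G2=1|0=1 G4=(1+0>=1)=1 -> 11011
Step 6: G0=G1|G3=1|1=1 G1=G3&G4=1&1=1 G2=NOT G4=NOT 1=0 G3=G3|G2=1|0=1 G4=(1+0>=1)=1 -> 11011

11011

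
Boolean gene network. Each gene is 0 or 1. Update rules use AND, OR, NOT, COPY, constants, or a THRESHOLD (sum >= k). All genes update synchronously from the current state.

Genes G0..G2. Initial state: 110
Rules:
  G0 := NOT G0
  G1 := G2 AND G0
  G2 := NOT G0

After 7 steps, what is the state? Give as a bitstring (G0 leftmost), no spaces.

Step 1: G0=NOT G0=NOT 1=0 G1=G2&G0=0&1=0 G2=NOT G0=NOT 1=0 -> 000
Step 2: G0=NOT G0=NOT 0=1 G1=G2&G0=0&0=0 G2=NOT G0=NOT 0=1 -> 101
Step 3: G0=NOT G0=NOT 1=0 G1=G2&G0=1&1=1 G2=NOT G0=NOT 1=0 -> 010
Step 4: G0=NOT G0=NOT 0=1 G1=G2&G0=0&0=0 G2=NOT G0=NOT 0=1 -> 101
Step 5: G0=NOT G0=NOT 1=0 G1=G2&G0=1&1=1 G2=NOT G0=NOT 1=0 -> 010
Step 6: G0=NOT G0=NOT 0=1 G1=G2&G0=0&0=0 G2=NOT G0=NOT 0=1 -> 101
Step 7: G0=NOT G0=NOT 1=0 G1=G2&G0=1&1=1 G2=NOT G0=NOT 1=0 -> 010

010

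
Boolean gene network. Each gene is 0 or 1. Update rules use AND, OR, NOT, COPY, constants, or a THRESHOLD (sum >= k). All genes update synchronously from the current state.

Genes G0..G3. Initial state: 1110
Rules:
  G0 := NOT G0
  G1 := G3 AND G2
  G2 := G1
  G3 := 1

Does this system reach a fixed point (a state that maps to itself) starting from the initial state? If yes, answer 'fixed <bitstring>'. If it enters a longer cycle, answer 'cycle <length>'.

Answer: cycle 2

Derivation:
Step 0: 1110
Step 1: G0=NOT G0=NOT 1=0 G1=G3&G2=0&1=0 G2=G1=1 G3=1(const) -> 0011
Step 2: G0=NOT G0=NOT 0=1 G1=G3&G2=1&1=1 G2=G1=0 G3=1(const) -> 1101
Step 3: G0=NOT G0=NOT 1=0 G1=G3&G2=1&0=0 G2=G1=1 G3=1(const) -> 0011
Cycle of length 2 starting at step 1 -> no fixed point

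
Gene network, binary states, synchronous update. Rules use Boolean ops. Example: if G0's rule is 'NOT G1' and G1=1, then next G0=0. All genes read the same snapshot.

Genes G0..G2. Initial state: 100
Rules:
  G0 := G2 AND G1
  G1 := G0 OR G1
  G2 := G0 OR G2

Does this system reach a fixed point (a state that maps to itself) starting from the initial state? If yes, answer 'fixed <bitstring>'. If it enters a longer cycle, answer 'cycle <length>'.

Step 0: 100
Step 1: G0=G2&G1=0&0=0 G1=G0|G1=1|0=1 G2=G0|G2=1|0=1 -> 011
Step 2: G0=G2&G1=1&1=1 G1=G0|G1=0|1=1 G2=G0|G2=0|1=1 -> 111
Step 3: G0=G2&G1=1&1=1 G1=G0|G1=1|1=1 G2=G0|G2=1|1=1 -> 111
Fixed point reached at step 2: 111

Answer: fixed 111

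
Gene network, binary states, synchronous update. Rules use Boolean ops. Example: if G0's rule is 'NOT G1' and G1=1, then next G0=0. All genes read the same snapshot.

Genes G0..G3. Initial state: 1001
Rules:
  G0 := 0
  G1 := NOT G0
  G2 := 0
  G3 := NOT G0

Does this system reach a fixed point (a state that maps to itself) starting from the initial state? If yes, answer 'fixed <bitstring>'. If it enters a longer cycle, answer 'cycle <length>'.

Step 0: 1001
Step 1: G0=0(const) G1=NOT G0=NOT 1=0 G2=0(const) G3=NOT G0=NOT 1=0 -> 0000
Step 2: G0=0(const) G1=NOT G0=NOT 0=1 G2=0(const) G3=NOT G0=NOT 0=1 -> 0101
Step 3: G0=0(const) G1=NOT G0=NOT 0=1 G2=0(const) G3=NOT G0=NOT 0=1 -> 0101
Fixed point reached at step 2: 0101

Answer: fixed 0101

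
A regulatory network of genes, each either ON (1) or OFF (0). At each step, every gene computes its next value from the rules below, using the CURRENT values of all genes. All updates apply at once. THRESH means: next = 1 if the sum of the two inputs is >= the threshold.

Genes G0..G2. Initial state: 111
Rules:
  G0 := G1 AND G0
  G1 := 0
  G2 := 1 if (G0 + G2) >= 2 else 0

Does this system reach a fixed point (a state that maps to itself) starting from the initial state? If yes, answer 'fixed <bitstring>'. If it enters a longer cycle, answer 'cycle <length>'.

Step 0: 111
Step 1: G0=G1&G0=1&1=1 G1=0(const) G2=(1+1>=2)=1 -> 101
Step 2: G0=G1&G0=0&1=0 G1=0(const) G2=(1+1>=2)=1 -> 001
Step 3: G0=G1&G0=0&0=0 G1=0(const) G2=(0+1>=2)=0 -> 000
Step 4: G0=G1&G0=0&0=0 G1=0(const) G2=(0+0>=2)=0 -> 000
Fixed point reached at step 3: 000

Answer: fixed 000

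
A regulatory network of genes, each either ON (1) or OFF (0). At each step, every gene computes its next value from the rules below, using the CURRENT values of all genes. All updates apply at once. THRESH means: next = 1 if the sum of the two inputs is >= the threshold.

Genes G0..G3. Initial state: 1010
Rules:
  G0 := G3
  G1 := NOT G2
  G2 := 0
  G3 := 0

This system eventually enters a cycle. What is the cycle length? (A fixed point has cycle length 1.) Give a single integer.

Step 0: 1010
Step 1: G0=G3=0 G1=NOT G2=NOT 1=0 G2=0(const) G3=0(const) -> 0000
Step 2: G0=G3=0 G1=NOT G2=NOT 0=1 G2=0(const) G3=0(const) -> 0100
Step 3: G0=G3=0 G1=NOT G2=NOT 0=1 G2=0(const) G3=0(const) -> 0100
State from step 3 equals state from step 2 -> cycle length 1

Answer: 1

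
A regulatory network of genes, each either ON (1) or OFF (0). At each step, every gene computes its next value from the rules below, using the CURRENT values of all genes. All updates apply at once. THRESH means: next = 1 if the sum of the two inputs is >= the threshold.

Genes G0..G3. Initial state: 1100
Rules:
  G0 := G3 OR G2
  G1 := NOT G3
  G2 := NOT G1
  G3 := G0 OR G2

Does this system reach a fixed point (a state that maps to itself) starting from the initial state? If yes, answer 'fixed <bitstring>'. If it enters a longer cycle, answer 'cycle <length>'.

Answer: fixed 1011

Derivation:
Step 0: 1100
Step 1: G0=G3|G2=0|0=0 G1=NOT G3=NOT 0=1 G2=NOT G1=NOT 1=0 G3=G0|G2=1|0=1 -> 0101
Step 2: G0=G3|G2=1|0=1 G1=NOT G3=NOT 1=0 G2=NOT G1=NOT 1=0 G3=G0|G2=0|0=0 -> 1000
Step 3: G0=G3|G2=0|0=0 G1=NOT G3=NOT 0=1 G2=NOT G1=NOT 0=1 G3=G0|G2=1|0=1 -> 0111
Step 4: G0=G3|G2=1|1=1 G1=NOT G3=NOT 1=0 G2=NOT G1=NOT 1=0 G3=G0|G2=0|1=1 -> 1001
Step 5: G0=G3|G2=1|0=1 G1=NOT G3=NOT 1=0 G2=NOT G1=NOT 0=1 G3=G0|G2=1|0=1 -> 1011
Step 6: G0=G3|G2=1|1=1 G1=NOT G3=NOT 1=0 G2=NOT G1=NOT 0=1 G3=G0|G2=1|1=1 -> 1011
Fixed point reached at step 5: 1011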